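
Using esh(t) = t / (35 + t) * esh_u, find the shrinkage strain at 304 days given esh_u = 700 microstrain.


esh(304) = 304 / (35 + 304) * 700
= 304 / 339 * 700
= 627.7 microstrain

627.7


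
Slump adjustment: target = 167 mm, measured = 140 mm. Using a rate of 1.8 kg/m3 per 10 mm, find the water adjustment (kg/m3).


Difference = 167 - 140 = 27 mm
Water adjustment = 27 * 1.8 / 10 = 4.9 kg/m3

4.9


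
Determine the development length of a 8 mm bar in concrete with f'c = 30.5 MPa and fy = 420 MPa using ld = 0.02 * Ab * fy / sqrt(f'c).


Ab = pi * 8^2 / 4 = 50.265 mm2
ld = 0.02 * 50.265 * 420 / sqrt(30.5)
= 76.5 mm

76.5


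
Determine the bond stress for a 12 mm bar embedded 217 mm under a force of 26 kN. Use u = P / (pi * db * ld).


u = P / (pi * db * ld)
= 26 * 1000 / (pi * 12 * 217)
= 3.178 MPa

3.178


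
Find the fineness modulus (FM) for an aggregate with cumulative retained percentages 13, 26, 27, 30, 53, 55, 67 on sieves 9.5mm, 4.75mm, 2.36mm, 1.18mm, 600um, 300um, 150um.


FM = sum(cumulative % retained) / 100
= 271 / 100
= 2.71

2.71


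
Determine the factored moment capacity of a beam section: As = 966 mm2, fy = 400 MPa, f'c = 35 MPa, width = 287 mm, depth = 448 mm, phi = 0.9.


a = As * fy / (0.85 * f'c * b)
= 966 * 400 / (0.85 * 35 * 287)
= 45.2552 mm
Mn = As * fy * (d - a/2) / 10^6
= 164.3639 kN-m
phi*Mn = 0.9 * 164.3639 = 147.93 kN-m

147.93


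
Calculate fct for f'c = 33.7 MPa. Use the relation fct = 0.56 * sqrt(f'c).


fct = 0.56 * sqrt(33.7)
= 0.56 * 5.805
= 3.251 MPa

3.251


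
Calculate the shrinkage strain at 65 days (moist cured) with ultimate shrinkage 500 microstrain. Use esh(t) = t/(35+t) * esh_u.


esh(65) = 65 / (35 + 65) * 500
= 65 / 100 * 500
= 325.0 microstrain

325.0


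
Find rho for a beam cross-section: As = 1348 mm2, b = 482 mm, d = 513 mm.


rho = As / (b * d)
= 1348 / (482 * 513)
= 0.0055

0.0055


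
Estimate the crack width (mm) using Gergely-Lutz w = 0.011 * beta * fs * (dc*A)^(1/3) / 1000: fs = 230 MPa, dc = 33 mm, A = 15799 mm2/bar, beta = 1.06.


w = 0.011 * beta * fs * (dc * A)^(1/3) / 1000
= 0.011 * 1.06 * 230 * (33 * 15799)^(1/3) / 1000
= 0.216 mm

0.216


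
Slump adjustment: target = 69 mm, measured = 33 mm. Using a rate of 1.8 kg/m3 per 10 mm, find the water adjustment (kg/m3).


Difference = 69 - 33 = 36 mm
Water adjustment = 36 * 1.8 / 10 = 6.5 kg/m3

6.5


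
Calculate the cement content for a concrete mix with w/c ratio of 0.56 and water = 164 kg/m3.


Cement = water / (w/c)
= 164 / 0.56
= 292.9 kg/m3

292.9


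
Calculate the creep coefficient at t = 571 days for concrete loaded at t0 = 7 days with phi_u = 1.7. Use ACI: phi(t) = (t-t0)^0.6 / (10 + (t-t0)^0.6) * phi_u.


dt = 571 - 7 = 564
phi = 564^0.6 / (10 + 564^0.6) * 1.7
= 1.389

1.389


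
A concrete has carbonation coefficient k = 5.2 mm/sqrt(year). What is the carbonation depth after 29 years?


depth = k * sqrt(t)
= 5.2 * sqrt(29)
= 28.0 mm

28.0


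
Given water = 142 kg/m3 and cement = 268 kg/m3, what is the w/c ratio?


w/c = water / cement
w/c = 142 / 268 = 0.53

0.53


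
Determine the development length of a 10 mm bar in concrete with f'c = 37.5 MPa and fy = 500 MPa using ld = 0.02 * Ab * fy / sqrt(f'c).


Ab = pi * 10^2 / 4 = 78.54 mm2
ld = 0.02 * 78.54 * 500 / sqrt(37.5)
= 128.3 mm

128.3


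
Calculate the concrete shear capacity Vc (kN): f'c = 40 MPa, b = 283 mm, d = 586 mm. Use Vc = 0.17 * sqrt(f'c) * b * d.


Vc = 0.17 * sqrt(40) * 283 * 586 / 1000
= 178.3 kN

178.3


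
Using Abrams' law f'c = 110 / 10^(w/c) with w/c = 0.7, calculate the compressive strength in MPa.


f'c = 110 / 10^0.7
= 110 / 5.012
= 21.95 MPa

21.95


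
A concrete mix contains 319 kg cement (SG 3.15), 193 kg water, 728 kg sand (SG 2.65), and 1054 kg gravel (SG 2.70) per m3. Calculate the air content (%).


Vol cement = 319 / (3.15 * 1000) = 0.10127 m3
Vol water = 193 / 1000 = 0.193 m3
Vol sand = 728 / (2.65 * 1000) = 0.274717 m3
Vol gravel = 1054 / (2.70 * 1000) = 0.39037 m3
Total solid + water volume = 0.959357 m3
Air = (1 - 0.959357) * 100 = 4.06%

4.06


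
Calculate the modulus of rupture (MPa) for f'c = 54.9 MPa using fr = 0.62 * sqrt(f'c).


fr = 0.62 * sqrt(54.9)
= 4.594 MPa

4.594


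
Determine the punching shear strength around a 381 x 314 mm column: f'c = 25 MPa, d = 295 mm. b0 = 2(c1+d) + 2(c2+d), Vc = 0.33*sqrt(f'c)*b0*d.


b0 = 2*(381 + 295) + 2*(314 + 295) = 2570 mm
Vc = 0.33 * sqrt(25) * 2570 * 295 / 1000
= 1250.95 kN

1250.95


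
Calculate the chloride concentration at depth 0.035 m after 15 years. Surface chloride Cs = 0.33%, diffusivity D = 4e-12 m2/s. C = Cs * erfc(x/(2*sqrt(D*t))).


t_seconds = 15 * 365.25 * 24 * 3600 = 473364000.0 s
arg = 0.035 / (2 * sqrt(4e-12 * 473364000.0))
= 0.4022
erfc(0.4022) = 0.5695
C = 0.33 * 0.5695 = 0.1879%

0.1879


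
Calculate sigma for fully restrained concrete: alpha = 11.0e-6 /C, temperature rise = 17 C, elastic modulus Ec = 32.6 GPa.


sigma = alpha * dT * Ec
= 11.0e-6 * 17 * 32.6 * 1000
= 6.096 MPa

6.096


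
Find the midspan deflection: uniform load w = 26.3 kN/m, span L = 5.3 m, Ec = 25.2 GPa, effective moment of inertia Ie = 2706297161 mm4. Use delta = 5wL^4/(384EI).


Convert: L = 5.3 m = 5300 mm, Ec = 25.2 GPa = 25200 MPa
delta = 5 * 26.3 * 5300^4 / (384 * 25200 * 2706297161)
= 3.96 mm

3.96


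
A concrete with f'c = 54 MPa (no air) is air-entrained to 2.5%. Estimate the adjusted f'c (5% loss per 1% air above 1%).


Strength loss = (2.5 - 1) * 5 = 7.5%
f'c = 54 * (1 - 7.5/100)
= 49.95 MPa

49.95


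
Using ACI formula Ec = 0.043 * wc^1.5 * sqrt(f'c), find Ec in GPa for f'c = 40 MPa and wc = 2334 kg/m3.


Ec = 0.043 * 2334^1.5 * sqrt(40) / 1000
= 30.67 GPa

30.67


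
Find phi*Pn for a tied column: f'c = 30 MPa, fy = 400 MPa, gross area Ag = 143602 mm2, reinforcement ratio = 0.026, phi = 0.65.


Ast = rho * Ag = 0.026 * 143602 = 3733.652 mm2
phi*Pn = 0.65 * 0.80 * (0.85 * 30 * (143602 - 3733.652) + 400 * 3733.652) / 1000
= 2631.25 kN

2631.25


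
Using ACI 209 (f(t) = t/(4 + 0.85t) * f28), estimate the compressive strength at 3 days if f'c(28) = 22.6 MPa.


f(3) = 3 / (4 + 0.85 * 3) * 22.6
= 3 / 6.55 * 22.6
= 10.35 MPa

10.35


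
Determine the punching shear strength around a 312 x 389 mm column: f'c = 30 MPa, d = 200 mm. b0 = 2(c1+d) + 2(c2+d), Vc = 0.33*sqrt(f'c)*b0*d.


b0 = 2*(312 + 200) + 2*(389 + 200) = 2202 mm
Vc = 0.33 * sqrt(30) * 2202 * 200 / 1000
= 796.02 kN

796.02


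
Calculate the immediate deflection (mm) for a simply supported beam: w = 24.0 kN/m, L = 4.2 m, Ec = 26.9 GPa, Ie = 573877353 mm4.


Convert: L = 4.2 m = 4200 mm, Ec = 26.9 GPa = 26900 MPa
delta = 5 * 24.0 * 4200^4 / (384 * 26900 * 573877353)
= 6.3 mm

6.3


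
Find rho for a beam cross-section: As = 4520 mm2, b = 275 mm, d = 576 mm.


rho = As / (b * d)
= 4520 / (275 * 576)
= 0.0285

0.0285


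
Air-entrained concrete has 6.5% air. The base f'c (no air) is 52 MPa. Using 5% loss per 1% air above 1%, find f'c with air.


Strength loss = (6.5 - 1) * 5 = 27.5%
f'c = 52 * (1 - 27.5/100)
= 37.7 MPa

37.7


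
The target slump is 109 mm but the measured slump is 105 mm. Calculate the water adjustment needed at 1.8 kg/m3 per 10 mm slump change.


Difference = 109 - 105 = 4 mm
Water adjustment = 4 * 1.8 / 10 = 0.7 kg/m3

0.7


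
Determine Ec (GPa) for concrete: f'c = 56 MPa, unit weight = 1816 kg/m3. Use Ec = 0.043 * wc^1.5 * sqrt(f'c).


Ec = 0.043 * 1816^1.5 * sqrt(56) / 1000
= 24.9 GPa

24.9


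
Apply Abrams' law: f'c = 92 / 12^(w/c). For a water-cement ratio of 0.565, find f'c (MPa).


f'c = 92 / 12^0.565
= 92 / 4.071
= 22.6 MPa

22.6


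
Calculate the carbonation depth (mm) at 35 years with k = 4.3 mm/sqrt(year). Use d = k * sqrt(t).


depth = k * sqrt(t)
= 4.3 * sqrt(35)
= 25.44 mm

25.44


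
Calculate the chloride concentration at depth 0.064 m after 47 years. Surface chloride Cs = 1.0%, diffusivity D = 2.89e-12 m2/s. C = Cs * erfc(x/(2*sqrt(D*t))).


t_seconds = 47 * 365.25 * 24 * 3600 = 1483207200.0 s
arg = 0.064 / (2 * sqrt(2.89e-12 * 1483207200.0))
= 0.4888
erfc(0.4888) = 0.4894
C = 1.0 * 0.4894 = 0.4894%

0.4894


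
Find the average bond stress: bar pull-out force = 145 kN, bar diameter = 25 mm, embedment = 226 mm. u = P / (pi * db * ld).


u = P / (pi * db * ld)
= 145 * 1000 / (pi * 25 * 226)
= 8.169 MPa

8.169


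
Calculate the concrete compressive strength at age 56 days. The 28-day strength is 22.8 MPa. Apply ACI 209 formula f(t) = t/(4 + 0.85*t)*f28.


f(56) = 56 / (4 + 0.85 * 56) * 22.8
= 56 / 51.6 * 22.8
= 24.74 MPa

24.74


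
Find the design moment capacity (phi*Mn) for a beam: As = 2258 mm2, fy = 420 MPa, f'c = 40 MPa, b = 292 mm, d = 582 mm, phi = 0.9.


a = As * fy / (0.85 * f'c * b)
= 2258 * 420 / (0.85 * 40 * 292)
= 95.5238 mm
Mn = As * fy * (d - a/2) / 10^6
= 506.6501 kN-m
phi*Mn = 0.9 * 506.6501 = 455.99 kN-m

455.99


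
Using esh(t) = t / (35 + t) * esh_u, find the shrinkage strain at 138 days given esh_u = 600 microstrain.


esh(138) = 138 / (35 + 138) * 600
= 138 / 173 * 600
= 478.6 microstrain

478.6


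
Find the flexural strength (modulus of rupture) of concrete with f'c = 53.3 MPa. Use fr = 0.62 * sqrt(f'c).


fr = 0.62 * sqrt(53.3)
= 4.526 MPa

4.526


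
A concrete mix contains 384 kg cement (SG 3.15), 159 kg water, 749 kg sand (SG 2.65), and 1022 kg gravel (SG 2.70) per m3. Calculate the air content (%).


Vol cement = 384 / (3.15 * 1000) = 0.121905 m3
Vol water = 159 / 1000 = 0.159 m3
Vol sand = 749 / (2.65 * 1000) = 0.282642 m3
Vol gravel = 1022 / (2.70 * 1000) = 0.378519 m3
Total solid + water volume = 0.942065 m3
Air = (1 - 0.942065) * 100 = 5.79%

5.79


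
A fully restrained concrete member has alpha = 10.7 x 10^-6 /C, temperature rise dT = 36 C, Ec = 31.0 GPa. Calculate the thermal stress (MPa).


sigma = alpha * dT * Ec
= 10.7e-6 * 36 * 31.0 * 1000
= 11.941 MPa

11.941


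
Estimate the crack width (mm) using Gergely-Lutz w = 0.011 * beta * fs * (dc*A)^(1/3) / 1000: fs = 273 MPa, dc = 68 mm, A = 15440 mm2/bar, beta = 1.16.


w = 0.011 * beta * fs * (dc * A)^(1/3) / 1000
= 0.011 * 1.16 * 273 * (68 * 15440)^(1/3) / 1000
= 0.354 mm

0.354


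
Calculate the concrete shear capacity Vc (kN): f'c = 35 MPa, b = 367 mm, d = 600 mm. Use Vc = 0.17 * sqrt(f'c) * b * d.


Vc = 0.17 * sqrt(35) * 367 * 600 / 1000
= 221.46 kN

221.46


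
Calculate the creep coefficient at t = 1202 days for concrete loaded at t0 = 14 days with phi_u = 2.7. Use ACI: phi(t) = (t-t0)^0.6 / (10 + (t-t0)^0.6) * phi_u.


dt = 1202 - 14 = 1188
phi = 1188^0.6 / (10 + 1188^0.6) * 2.7
= 2.362

2.362


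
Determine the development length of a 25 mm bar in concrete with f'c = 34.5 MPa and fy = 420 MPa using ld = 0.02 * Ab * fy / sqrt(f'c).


Ab = pi * 25^2 / 4 = 490.874 mm2
ld = 0.02 * 490.874 * 420 / sqrt(34.5)
= 702.0 mm

702.0


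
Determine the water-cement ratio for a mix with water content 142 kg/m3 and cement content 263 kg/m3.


w/c = water / cement
w/c = 142 / 263 = 0.54

0.54


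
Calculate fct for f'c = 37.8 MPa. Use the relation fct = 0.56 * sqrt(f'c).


fct = 0.56 * sqrt(37.8)
= 0.56 * 6.148
= 3.443 MPa

3.443


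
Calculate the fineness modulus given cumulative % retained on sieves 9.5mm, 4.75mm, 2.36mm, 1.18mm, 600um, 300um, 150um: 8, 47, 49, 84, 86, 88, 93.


FM = sum(cumulative % retained) / 100
= 455 / 100
= 4.55

4.55


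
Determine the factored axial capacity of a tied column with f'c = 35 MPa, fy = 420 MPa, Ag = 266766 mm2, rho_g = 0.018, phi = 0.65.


Ast = rho * Ag = 0.018 * 266766 = 4801.788 mm2
phi*Pn = 0.65 * 0.80 * (0.85 * 35 * (266766 - 4801.788) + 420 * 4801.788) / 1000
= 5101.3 kN

5101.3


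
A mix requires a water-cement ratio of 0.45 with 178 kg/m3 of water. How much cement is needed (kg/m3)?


Cement = water / (w/c)
= 178 / 0.45
= 395.6 kg/m3

395.6


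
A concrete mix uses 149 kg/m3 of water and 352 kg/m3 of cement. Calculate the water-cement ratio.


w/c = water / cement
w/c = 149 / 352 = 0.423

0.423


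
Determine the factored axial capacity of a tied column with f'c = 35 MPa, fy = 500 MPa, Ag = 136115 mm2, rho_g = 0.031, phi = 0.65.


Ast = rho * Ag = 0.031 * 136115 = 4219.565 mm2
phi*Pn = 0.65 * 0.80 * (0.85 * 35 * (136115 - 4219.565) + 500 * 4219.565) / 1000
= 3137.51 kN

3137.51


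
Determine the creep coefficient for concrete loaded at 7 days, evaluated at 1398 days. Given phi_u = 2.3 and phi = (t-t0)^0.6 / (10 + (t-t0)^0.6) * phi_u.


dt = 1398 - 7 = 1391
phi = 1391^0.6 / (10 + 1391^0.6) * 2.3
= 2.035

2.035


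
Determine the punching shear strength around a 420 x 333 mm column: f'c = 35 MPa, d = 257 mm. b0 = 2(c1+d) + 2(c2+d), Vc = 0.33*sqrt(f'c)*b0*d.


b0 = 2*(420 + 257) + 2*(333 + 257) = 2534 mm
Vc = 0.33 * sqrt(35) * 2534 * 257 / 1000
= 1271.42 kN

1271.42


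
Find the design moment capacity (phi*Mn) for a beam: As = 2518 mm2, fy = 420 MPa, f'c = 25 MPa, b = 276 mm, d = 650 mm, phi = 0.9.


a = As * fy / (0.85 * f'c * b)
= 2518 * 420 / (0.85 * 25 * 276)
= 180.3171 mm
Mn = As * fy * (d - a/2) / 10^6
= 592.0659 kN-m
phi*Mn = 0.9 * 592.0659 = 532.86 kN-m

532.86


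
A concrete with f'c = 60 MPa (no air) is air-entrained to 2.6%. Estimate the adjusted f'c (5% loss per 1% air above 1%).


Strength loss = (2.6 - 1) * 5 = 8.0%
f'c = 60 * (1 - 8.0/100)
= 55.2 MPa

55.2


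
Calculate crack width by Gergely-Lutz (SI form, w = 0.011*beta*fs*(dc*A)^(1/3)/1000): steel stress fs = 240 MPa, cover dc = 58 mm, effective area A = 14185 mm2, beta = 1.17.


w = 0.011 * beta * fs * (dc * A)^(1/3) / 1000
= 0.011 * 1.17 * 240 * (58 * 14185)^(1/3) / 1000
= 0.289 mm

0.289


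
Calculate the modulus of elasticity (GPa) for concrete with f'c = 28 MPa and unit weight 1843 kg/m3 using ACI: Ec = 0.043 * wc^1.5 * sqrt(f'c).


Ec = 0.043 * 1843^1.5 * sqrt(28) / 1000
= 18.0 GPa

18.0


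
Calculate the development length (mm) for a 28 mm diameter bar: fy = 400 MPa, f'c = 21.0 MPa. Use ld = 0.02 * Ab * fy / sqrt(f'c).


Ab = pi * 28^2 / 4 = 615.752 mm2
ld = 0.02 * 615.752 * 400 / sqrt(21.0)
= 1074.9 mm

1074.9


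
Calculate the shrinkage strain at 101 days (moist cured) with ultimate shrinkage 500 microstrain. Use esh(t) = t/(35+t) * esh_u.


esh(101) = 101 / (35 + 101) * 500
= 101 / 136 * 500
= 371.3 microstrain

371.3


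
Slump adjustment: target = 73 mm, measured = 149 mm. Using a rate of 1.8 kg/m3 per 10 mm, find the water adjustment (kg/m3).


Difference = 73 - 149 = -76 mm
Water adjustment = -76 * 1.8 / 10 = -13.7 kg/m3

-13.7


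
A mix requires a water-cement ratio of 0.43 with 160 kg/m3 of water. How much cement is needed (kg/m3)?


Cement = water / (w/c)
= 160 / 0.43
= 372.1 kg/m3

372.1


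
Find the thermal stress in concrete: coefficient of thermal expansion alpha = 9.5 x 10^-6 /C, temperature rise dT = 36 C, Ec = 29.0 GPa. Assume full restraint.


sigma = alpha * dT * Ec
= 9.5e-6 * 36 * 29.0 * 1000
= 9.918 MPa

9.918


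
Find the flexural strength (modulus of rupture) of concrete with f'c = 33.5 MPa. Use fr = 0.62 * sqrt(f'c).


fr = 0.62 * sqrt(33.5)
= 3.589 MPa

3.589


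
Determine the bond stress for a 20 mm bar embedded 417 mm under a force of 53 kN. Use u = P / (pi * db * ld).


u = P / (pi * db * ld)
= 53 * 1000 / (pi * 20 * 417)
= 2.023 MPa

2.023


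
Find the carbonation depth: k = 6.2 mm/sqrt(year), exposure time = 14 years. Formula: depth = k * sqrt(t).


depth = k * sqrt(t)
= 6.2 * sqrt(14)
= 23.2 mm

23.2


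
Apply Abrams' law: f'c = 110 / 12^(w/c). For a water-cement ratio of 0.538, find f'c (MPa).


f'c = 110 / 12^0.538
= 110 / 3.807
= 28.89 MPa

28.89


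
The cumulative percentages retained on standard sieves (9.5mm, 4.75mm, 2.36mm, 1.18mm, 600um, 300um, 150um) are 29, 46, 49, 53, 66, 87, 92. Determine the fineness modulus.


FM = sum(cumulative % retained) / 100
= 422 / 100
= 4.22

4.22


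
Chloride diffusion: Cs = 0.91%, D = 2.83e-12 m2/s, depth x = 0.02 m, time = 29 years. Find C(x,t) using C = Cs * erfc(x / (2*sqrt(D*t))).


t_seconds = 29 * 365.25 * 24 * 3600 = 915170400.0 s
arg = 0.02 / (2 * sqrt(2.83e-12 * 915170400.0))
= 0.1965
erfc(0.1965) = 0.7811
C = 0.91 * 0.7811 = 0.7108%

0.7108


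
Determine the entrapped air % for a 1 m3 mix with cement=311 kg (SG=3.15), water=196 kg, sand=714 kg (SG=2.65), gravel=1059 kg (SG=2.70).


Vol cement = 311 / (3.15 * 1000) = 0.09873 m3
Vol water = 196 / 1000 = 0.196 m3
Vol sand = 714 / (2.65 * 1000) = 0.269434 m3
Vol gravel = 1059 / (2.70 * 1000) = 0.392222 m3
Total solid + water volume = 0.956386 m3
Air = (1 - 0.956386) * 100 = 4.36%

4.36


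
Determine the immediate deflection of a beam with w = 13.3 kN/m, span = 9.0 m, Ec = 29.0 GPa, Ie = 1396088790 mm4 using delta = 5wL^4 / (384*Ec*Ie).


Convert: L = 9.0 m = 9000 mm, Ec = 29.0 GPa = 29000 MPa
delta = 5 * 13.3 * 9000^4 / (384 * 29000 * 1396088790)
= 28.06 mm

28.06


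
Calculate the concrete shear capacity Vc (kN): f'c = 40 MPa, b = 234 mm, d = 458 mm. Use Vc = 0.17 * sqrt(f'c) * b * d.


Vc = 0.17 * sqrt(40) * 234 * 458 / 1000
= 115.23 kN

115.23


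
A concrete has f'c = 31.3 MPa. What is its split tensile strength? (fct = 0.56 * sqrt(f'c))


fct = 0.56 * sqrt(31.3)
= 0.56 * 5.595
= 3.133 MPa

3.133


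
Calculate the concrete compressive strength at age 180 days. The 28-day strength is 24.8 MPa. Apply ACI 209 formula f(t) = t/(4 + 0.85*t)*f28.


f(180) = 180 / (4 + 0.85 * 180) * 24.8
= 180 / 157.0 * 24.8
= 28.43 MPa

28.43


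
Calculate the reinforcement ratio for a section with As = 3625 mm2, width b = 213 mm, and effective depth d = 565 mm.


rho = As / (b * d)
= 3625 / (213 * 565)
= 0.0301

0.0301


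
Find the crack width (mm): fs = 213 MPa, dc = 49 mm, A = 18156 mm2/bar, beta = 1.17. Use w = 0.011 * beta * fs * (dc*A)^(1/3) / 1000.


w = 0.011 * beta * fs * (dc * A)^(1/3) / 1000
= 0.011 * 1.17 * 213 * (49 * 18156)^(1/3) / 1000
= 0.264 mm

0.264


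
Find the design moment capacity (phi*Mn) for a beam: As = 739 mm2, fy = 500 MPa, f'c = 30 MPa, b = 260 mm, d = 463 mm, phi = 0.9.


a = As * fy / (0.85 * f'c * b)
= 739 * 500 / (0.85 * 30 * 260)
= 55.7315 mm
Mn = As * fy * (d - a/2) / 10^6
= 160.7821 kN-m
phi*Mn = 0.9 * 160.7821 = 144.7 kN-m

144.7


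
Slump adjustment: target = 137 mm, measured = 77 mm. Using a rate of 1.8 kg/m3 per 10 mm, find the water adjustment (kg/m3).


Difference = 137 - 77 = 60 mm
Water adjustment = 60 * 1.8 / 10 = 10.8 kg/m3

10.8


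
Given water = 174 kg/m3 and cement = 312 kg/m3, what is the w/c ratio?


w/c = water / cement
w/c = 174 / 312 = 0.558

0.558


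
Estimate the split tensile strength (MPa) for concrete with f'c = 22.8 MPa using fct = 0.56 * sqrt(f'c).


fct = 0.56 * sqrt(22.8)
= 0.56 * 4.775
= 2.674 MPa

2.674


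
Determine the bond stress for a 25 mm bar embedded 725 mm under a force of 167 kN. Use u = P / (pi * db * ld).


u = P / (pi * db * ld)
= 167 * 1000 / (pi * 25 * 725)
= 2.933 MPa

2.933


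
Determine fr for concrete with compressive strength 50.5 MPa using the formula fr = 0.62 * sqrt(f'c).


fr = 0.62 * sqrt(50.5)
= 4.406 MPa

4.406


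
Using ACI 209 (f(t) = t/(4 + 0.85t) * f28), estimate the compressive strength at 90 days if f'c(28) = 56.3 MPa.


f(90) = 90 / (4 + 0.85 * 90) * 56.3
= 90 / 80.5 * 56.3
= 62.94 MPa

62.94


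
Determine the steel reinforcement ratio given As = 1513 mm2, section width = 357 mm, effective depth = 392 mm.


rho = As / (b * d)
= 1513 / (357 * 392)
= 0.0108

0.0108


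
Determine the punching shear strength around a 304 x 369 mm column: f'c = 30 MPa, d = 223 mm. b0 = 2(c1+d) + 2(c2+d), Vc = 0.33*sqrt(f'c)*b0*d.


b0 = 2*(304 + 223) + 2*(369 + 223) = 2238 mm
Vc = 0.33 * sqrt(30) * 2238 * 223 / 1000
= 902.07 kN

902.07


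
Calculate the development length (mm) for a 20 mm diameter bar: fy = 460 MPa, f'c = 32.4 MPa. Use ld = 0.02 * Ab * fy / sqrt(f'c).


Ab = pi * 20^2 / 4 = 314.159 mm2
ld = 0.02 * 314.159 * 460 / sqrt(32.4)
= 507.8 mm

507.8


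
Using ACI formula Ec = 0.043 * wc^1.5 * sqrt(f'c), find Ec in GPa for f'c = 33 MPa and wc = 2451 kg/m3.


Ec = 0.043 * 2451^1.5 * sqrt(33) / 1000
= 29.97 GPa

29.97


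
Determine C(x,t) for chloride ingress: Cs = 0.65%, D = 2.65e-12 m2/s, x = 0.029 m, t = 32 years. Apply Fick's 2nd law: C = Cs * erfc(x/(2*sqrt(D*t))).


t_seconds = 32 * 365.25 * 24 * 3600 = 1009843200.0 s
arg = 0.029 / (2 * sqrt(2.65e-12 * 1009843200.0))
= 0.2803
erfc(0.2803) = 0.6918
C = 0.65 * 0.6918 = 0.4497%

0.4497


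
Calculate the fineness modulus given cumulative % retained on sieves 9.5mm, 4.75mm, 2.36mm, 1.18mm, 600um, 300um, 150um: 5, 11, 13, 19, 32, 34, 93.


FM = sum(cumulative % retained) / 100
= 207 / 100
= 2.07

2.07


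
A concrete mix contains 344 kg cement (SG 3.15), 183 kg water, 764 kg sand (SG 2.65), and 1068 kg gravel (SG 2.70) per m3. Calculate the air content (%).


Vol cement = 344 / (3.15 * 1000) = 0.109206 m3
Vol water = 183 / 1000 = 0.183 m3
Vol sand = 764 / (2.65 * 1000) = 0.288302 m3
Vol gravel = 1068 / (2.70 * 1000) = 0.395556 m3
Total solid + water volume = 0.976064 m3
Air = (1 - 0.976064) * 100 = 2.39%

2.39


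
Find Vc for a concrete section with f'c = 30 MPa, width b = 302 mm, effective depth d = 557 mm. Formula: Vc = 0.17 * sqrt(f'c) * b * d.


Vc = 0.17 * sqrt(30) * 302 * 557 / 1000
= 156.63 kN

156.63


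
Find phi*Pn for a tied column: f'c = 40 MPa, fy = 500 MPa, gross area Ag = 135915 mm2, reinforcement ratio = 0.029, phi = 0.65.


Ast = rho * Ag = 0.029 * 135915 = 3941.535 mm2
phi*Pn = 0.65 * 0.80 * (0.85 * 40 * (135915 - 3941.535) + 500 * 3941.535) / 1000
= 3358.09 kN

3358.09


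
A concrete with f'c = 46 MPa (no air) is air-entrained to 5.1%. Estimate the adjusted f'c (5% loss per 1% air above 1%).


Strength loss = (5.1 - 1) * 5 = 20.5%
f'c = 46 * (1 - 20.5/100)
= 36.57 MPa

36.57


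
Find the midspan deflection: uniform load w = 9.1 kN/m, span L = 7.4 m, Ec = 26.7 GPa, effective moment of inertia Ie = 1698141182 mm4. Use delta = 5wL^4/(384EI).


Convert: L = 7.4 m = 7400 mm, Ec = 26.7 GPa = 26700 MPa
delta = 5 * 9.1 * 7400^4 / (384 * 26700 * 1698141182)
= 7.84 mm

7.84


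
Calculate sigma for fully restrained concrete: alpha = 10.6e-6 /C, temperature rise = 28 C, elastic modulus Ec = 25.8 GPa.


sigma = alpha * dT * Ec
= 10.6e-6 * 28 * 25.8 * 1000
= 7.657 MPa

7.657


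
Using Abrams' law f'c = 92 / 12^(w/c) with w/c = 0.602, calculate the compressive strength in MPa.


f'c = 92 / 12^0.602
= 92 / 4.463
= 20.61 MPa

20.61


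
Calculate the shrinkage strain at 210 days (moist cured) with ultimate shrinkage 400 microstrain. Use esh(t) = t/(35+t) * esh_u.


esh(210) = 210 / (35 + 210) * 400
= 210 / 245 * 400
= 342.9 microstrain

342.9


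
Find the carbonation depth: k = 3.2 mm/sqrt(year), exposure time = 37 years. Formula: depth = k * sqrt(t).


depth = k * sqrt(t)
= 3.2 * sqrt(37)
= 19.46 mm

19.46


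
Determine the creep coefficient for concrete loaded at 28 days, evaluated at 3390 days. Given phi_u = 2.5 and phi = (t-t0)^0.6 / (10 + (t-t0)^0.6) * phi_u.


dt = 3390 - 28 = 3362
phi = 3362^0.6 / (10 + 3362^0.6) * 2.5
= 2.322

2.322


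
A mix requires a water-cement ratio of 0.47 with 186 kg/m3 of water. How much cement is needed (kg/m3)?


Cement = water / (w/c)
= 186 / 0.47
= 395.7 kg/m3

395.7


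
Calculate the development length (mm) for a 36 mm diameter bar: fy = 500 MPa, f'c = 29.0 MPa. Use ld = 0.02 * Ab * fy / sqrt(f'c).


Ab = pi * 36^2 / 4 = 1017.876 mm2
ld = 0.02 * 1017.876 * 500 / sqrt(29.0)
= 1890.1 mm

1890.1


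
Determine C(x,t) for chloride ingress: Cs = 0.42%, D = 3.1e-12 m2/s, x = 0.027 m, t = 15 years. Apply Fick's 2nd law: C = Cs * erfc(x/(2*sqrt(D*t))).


t_seconds = 15 * 365.25 * 24 * 3600 = 473364000.0 s
arg = 0.027 / (2 * sqrt(3.1e-12 * 473364000.0))
= 0.3524
erfc(0.3524) = 0.6182
C = 0.42 * 0.6182 = 0.2596%

0.2596


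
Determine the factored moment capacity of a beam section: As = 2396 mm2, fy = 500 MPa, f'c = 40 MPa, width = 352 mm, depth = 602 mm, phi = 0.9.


a = As * fy / (0.85 * f'c * b)
= 2396 * 500 / (0.85 * 40 * 352)
= 100.1003 mm
Mn = As * fy * (d - a/2) / 10^6
= 661.2359 kN-m
phi*Mn = 0.9 * 661.2359 = 595.11 kN-m

595.11


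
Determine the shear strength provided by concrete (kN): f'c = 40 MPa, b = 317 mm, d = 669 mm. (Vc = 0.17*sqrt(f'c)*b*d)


Vc = 0.17 * sqrt(40) * 317 * 669 / 1000
= 228.02 kN

228.02


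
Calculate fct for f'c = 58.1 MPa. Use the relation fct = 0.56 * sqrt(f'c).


fct = 0.56 * sqrt(58.1)
= 0.56 * 7.622
= 4.269 MPa

4.269


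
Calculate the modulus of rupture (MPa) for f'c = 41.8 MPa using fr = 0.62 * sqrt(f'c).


fr = 0.62 * sqrt(41.8)
= 4.008 MPa

4.008


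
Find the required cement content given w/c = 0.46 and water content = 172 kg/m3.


Cement = water / (w/c)
= 172 / 0.46
= 373.9 kg/m3

373.9


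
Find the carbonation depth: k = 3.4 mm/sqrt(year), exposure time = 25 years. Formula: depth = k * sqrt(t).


depth = k * sqrt(t)
= 3.4 * sqrt(25)
= 17.0 mm

17.0


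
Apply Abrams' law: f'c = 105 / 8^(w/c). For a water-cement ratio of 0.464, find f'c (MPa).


f'c = 105 / 8^0.464
= 105 / 2.624
= 40.01 MPa

40.01


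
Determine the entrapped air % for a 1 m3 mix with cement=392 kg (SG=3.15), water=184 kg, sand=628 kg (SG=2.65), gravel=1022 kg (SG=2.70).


Vol cement = 392 / (3.15 * 1000) = 0.124444 m3
Vol water = 184 / 1000 = 0.184 m3
Vol sand = 628 / (2.65 * 1000) = 0.236981 m3
Vol gravel = 1022 / (2.70 * 1000) = 0.378519 m3
Total solid + water volume = 0.923944 m3
Air = (1 - 0.923944) * 100 = 7.61%

7.61


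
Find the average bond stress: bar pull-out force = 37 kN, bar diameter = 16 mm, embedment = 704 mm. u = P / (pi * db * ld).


u = P / (pi * db * ld)
= 37 * 1000 / (pi * 16 * 704)
= 1.046 MPa

1.046


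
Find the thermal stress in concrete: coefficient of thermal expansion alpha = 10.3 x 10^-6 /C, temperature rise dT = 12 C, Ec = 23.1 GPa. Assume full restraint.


sigma = alpha * dT * Ec
= 10.3e-6 * 12 * 23.1 * 1000
= 2.855 MPa

2.855


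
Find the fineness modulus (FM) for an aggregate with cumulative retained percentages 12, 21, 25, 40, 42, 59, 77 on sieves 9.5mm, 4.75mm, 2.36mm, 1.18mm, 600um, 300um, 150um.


FM = sum(cumulative % retained) / 100
= 276 / 100
= 2.76

2.76


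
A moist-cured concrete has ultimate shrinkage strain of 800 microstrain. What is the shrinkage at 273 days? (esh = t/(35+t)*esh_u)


esh(273) = 273 / (35 + 273) * 800
= 273 / 308 * 800
= 709.1 microstrain

709.1


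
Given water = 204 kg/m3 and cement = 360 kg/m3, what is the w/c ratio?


w/c = water / cement
w/c = 204 / 360 = 0.567

0.567


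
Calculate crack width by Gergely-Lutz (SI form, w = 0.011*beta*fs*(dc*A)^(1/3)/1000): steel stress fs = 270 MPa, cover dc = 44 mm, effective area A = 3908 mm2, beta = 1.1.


w = 0.011 * beta * fs * (dc * A)^(1/3) / 1000
= 0.011 * 1.1 * 270 * (44 * 3908)^(1/3) / 1000
= 0.182 mm

0.182


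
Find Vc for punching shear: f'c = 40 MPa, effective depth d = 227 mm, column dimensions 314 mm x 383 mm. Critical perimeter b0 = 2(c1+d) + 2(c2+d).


b0 = 2*(314 + 227) + 2*(383 + 227) = 2302 mm
Vc = 0.33 * sqrt(40) * 2302 * 227 / 1000
= 1090.62 kN

1090.62


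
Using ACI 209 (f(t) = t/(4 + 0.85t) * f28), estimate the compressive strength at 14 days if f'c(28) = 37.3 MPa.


f(14) = 14 / (4 + 0.85 * 14) * 37.3
= 14 / 15.9 * 37.3
= 32.84 MPa

32.84


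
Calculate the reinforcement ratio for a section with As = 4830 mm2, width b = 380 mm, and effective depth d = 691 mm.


rho = As / (b * d)
= 4830 / (380 * 691)
= 0.0184

0.0184


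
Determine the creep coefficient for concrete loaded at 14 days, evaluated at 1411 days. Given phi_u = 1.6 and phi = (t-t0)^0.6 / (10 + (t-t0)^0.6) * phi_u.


dt = 1411 - 14 = 1397
phi = 1397^0.6 / (10 + 1397^0.6) * 1.6
= 1.416

1.416


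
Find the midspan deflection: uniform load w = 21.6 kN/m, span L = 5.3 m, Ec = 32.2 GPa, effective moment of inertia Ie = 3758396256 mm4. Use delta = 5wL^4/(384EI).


Convert: L = 5.3 m = 5300 mm, Ec = 32.2 GPa = 32200 MPa
delta = 5 * 21.6 * 5300^4 / (384 * 32200 * 3758396256)
= 1.83 mm

1.83


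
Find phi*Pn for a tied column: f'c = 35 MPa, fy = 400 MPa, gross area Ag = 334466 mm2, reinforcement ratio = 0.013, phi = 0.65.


Ast = rho * Ag = 0.013 * 334466 = 4348.058 mm2
phi*Pn = 0.65 * 0.80 * (0.85 * 35 * (334466 - 4348.058) + 400 * 4348.058) / 1000
= 6011.32 kN

6011.32


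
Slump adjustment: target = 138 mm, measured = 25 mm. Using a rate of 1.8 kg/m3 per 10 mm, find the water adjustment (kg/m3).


Difference = 138 - 25 = 113 mm
Water adjustment = 113 * 1.8 / 10 = 20.3 kg/m3

20.3


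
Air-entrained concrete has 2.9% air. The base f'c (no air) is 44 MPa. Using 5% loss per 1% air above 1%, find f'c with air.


Strength loss = (2.9 - 1) * 5 = 9.5%
f'c = 44 * (1 - 9.5/100)
= 39.82 MPa

39.82


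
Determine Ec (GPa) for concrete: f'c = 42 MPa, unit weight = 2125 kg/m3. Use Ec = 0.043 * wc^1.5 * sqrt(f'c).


Ec = 0.043 * 2125^1.5 * sqrt(42) / 1000
= 27.3 GPa

27.3


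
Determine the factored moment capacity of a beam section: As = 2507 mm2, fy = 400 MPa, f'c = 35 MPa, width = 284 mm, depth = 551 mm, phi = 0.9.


a = As * fy / (0.85 * f'c * b)
= 2507 * 400 / (0.85 * 35 * 284)
= 118.6886 mm
Mn = As * fy * (d - a/2) / 10^6
= 493.0323 kN-m
phi*Mn = 0.9 * 493.0323 = 443.73 kN-m

443.73


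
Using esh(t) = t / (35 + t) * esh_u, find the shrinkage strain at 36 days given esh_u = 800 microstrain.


esh(36) = 36 / (35 + 36) * 800
= 36 / 71 * 800
= 405.6 microstrain

405.6


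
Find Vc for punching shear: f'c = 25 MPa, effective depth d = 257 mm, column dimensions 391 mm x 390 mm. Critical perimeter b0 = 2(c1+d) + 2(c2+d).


b0 = 2*(391 + 257) + 2*(390 + 257) = 2590 mm
Vc = 0.33 * sqrt(25) * 2590 * 257 / 1000
= 1098.29 kN

1098.29


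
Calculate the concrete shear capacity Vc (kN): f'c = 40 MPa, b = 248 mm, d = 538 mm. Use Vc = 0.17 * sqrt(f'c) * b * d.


Vc = 0.17 * sqrt(40) * 248 * 538 / 1000
= 143.45 kN

143.45


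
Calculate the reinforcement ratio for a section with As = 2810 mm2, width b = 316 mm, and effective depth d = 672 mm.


rho = As / (b * d)
= 2810 / (316 * 672)
= 0.0132

0.0132


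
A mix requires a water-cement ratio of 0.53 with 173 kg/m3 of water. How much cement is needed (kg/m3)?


Cement = water / (w/c)
= 173 / 0.53
= 326.4 kg/m3

326.4


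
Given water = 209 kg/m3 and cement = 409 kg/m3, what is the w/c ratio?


w/c = water / cement
w/c = 209 / 409 = 0.511

0.511


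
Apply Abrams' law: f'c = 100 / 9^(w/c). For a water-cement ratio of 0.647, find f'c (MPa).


f'c = 100 / 9^0.647
= 100 / 4.144
= 24.13 MPa

24.13


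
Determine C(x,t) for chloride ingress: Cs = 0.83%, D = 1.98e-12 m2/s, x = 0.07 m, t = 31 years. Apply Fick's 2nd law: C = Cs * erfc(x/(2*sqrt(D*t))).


t_seconds = 31 * 365.25 * 24 * 3600 = 978285600.0 s
arg = 0.07 / (2 * sqrt(1.98e-12 * 978285600.0))
= 0.7952
erfc(0.7952) = 0.2607
C = 0.83 * 0.2607 = 0.2164%

0.2164


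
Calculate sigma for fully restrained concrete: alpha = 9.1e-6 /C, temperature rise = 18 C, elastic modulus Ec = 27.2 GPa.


sigma = alpha * dT * Ec
= 9.1e-6 * 18 * 27.2 * 1000
= 4.455 MPa

4.455


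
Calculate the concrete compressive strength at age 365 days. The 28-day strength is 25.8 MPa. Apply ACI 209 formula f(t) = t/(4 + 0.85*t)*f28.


f(365) = 365 / (4 + 0.85 * 365) * 25.8
= 365 / 314.25 * 25.8
= 29.97 MPa

29.97


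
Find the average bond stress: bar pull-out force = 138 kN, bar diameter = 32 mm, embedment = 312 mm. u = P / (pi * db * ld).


u = P / (pi * db * ld)
= 138 * 1000 / (pi * 32 * 312)
= 4.4 MPa

4.4


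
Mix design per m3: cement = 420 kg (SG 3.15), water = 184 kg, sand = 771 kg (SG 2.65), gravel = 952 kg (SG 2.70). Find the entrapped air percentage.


Vol cement = 420 / (3.15 * 1000) = 0.133333 m3
Vol water = 184 / 1000 = 0.184 m3
Vol sand = 771 / (2.65 * 1000) = 0.290943 m3
Vol gravel = 952 / (2.70 * 1000) = 0.352593 m3
Total solid + water volume = 0.960869 m3
Air = (1 - 0.960869) * 100 = 3.91%

3.91


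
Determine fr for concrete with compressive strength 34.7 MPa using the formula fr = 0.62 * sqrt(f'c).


fr = 0.62 * sqrt(34.7)
= 3.652 MPa

3.652


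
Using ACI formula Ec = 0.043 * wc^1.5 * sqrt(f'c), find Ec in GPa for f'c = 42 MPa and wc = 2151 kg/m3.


Ec = 0.043 * 2151^1.5 * sqrt(42) / 1000
= 27.8 GPa

27.8


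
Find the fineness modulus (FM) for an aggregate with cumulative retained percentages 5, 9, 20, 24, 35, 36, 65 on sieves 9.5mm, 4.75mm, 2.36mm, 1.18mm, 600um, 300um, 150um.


FM = sum(cumulative % retained) / 100
= 194 / 100
= 1.94

1.94


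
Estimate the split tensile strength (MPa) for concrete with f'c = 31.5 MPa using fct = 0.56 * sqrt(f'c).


fct = 0.56 * sqrt(31.5)
= 0.56 * 5.612
= 3.143 MPa

3.143


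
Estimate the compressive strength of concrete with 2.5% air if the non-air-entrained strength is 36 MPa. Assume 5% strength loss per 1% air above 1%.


Strength loss = (2.5 - 1) * 5 = 7.5%
f'c = 36 * (1 - 7.5/100)
= 33.3 MPa

33.3


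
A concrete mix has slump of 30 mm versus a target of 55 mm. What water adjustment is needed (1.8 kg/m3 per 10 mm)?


Difference = 55 - 30 = 25 mm
Water adjustment = 25 * 1.8 / 10 = 4.5 kg/m3

4.5


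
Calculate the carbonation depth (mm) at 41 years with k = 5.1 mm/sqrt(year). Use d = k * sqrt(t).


depth = k * sqrt(t)
= 5.1 * sqrt(41)
= 32.66 mm

32.66


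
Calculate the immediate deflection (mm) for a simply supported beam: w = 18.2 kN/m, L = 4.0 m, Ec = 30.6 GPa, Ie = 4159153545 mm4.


Convert: L = 4.0 m = 4000 mm, Ec = 30.6 GPa = 30600 MPa
delta = 5 * 18.2 * 4000^4 / (384 * 30600 * 4159153545)
= 0.48 mm

0.48


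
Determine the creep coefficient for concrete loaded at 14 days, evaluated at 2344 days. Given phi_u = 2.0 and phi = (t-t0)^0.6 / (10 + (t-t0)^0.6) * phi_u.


dt = 2344 - 14 = 2330
phi = 2330^0.6 / (10 + 2330^0.6) * 2.0
= 1.826

1.826


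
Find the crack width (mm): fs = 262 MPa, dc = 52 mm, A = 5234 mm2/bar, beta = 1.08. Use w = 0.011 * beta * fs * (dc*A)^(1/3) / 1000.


w = 0.011 * beta * fs * (dc * A)^(1/3) / 1000
= 0.011 * 1.08 * 262 * (52 * 5234)^(1/3) / 1000
= 0.202 mm

0.202


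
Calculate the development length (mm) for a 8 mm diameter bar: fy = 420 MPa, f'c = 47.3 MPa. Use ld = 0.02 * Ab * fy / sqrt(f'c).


Ab = pi * 8^2 / 4 = 50.265 mm2
ld = 0.02 * 50.265 * 420 / sqrt(47.3)
= 61.4 mm

61.4


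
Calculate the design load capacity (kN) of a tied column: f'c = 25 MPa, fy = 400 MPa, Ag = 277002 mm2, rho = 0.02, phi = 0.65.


Ast = rho * Ag = 0.02 * 277002 = 5540.04 mm2
phi*Pn = 0.65 * 0.80 * (0.85 * 25 * (277002 - 5540.04) + 400 * 5540.04) / 1000
= 4151.98 kN

4151.98


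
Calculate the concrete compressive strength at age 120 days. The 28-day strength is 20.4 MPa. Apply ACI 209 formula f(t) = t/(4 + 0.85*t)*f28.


f(120) = 120 / (4 + 0.85 * 120) * 20.4
= 120 / 106.0 * 20.4
= 23.09 MPa

23.09


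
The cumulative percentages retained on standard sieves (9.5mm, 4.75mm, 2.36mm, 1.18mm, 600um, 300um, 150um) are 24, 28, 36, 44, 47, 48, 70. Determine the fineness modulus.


FM = sum(cumulative % retained) / 100
= 297 / 100
= 2.97

2.97


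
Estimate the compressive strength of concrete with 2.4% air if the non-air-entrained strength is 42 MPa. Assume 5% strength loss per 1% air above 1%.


Strength loss = (2.4 - 1) * 5 = 7.0%
f'c = 42 * (1 - 7.0/100)
= 39.06 MPa

39.06


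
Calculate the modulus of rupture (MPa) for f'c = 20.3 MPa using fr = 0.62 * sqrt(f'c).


fr = 0.62 * sqrt(20.3)
= 2.793 MPa

2.793


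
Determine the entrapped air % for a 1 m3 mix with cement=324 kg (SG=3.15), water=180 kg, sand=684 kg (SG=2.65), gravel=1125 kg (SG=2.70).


Vol cement = 324 / (3.15 * 1000) = 0.102857 m3
Vol water = 180 / 1000 = 0.18 m3
Vol sand = 684 / (2.65 * 1000) = 0.258113 m3
Vol gravel = 1125 / (2.70 * 1000) = 0.416667 m3
Total solid + water volume = 0.957637 m3
Air = (1 - 0.957637) * 100 = 4.24%

4.24


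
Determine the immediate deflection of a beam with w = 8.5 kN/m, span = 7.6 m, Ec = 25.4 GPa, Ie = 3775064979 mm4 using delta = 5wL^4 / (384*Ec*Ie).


Convert: L = 7.6 m = 7600 mm, Ec = 25.4 GPa = 25400 MPa
delta = 5 * 8.5 * 7600^4 / (384 * 25400 * 3775064979)
= 3.85 mm

3.85


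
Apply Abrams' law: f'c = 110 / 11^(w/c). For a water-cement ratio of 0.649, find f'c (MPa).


f'c = 110 / 11^0.649
= 110 / 4.741
= 23.2 MPa

23.2


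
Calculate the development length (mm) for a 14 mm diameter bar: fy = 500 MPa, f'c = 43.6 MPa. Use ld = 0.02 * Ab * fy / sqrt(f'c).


Ab = pi * 14^2 / 4 = 153.938 mm2
ld = 0.02 * 153.938 * 500 / sqrt(43.6)
= 233.1 mm

233.1


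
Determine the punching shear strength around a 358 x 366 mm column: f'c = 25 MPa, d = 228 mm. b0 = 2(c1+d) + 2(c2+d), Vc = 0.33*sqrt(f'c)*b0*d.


b0 = 2*(358 + 228) + 2*(366 + 228) = 2360 mm
Vc = 0.33 * sqrt(25) * 2360 * 228 / 1000
= 887.83 kN

887.83


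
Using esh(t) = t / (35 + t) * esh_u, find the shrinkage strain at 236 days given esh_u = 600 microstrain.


esh(236) = 236 / (35 + 236) * 600
= 236 / 271 * 600
= 522.5 microstrain

522.5


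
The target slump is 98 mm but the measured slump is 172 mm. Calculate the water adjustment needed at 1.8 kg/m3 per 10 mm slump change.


Difference = 98 - 172 = -74 mm
Water adjustment = -74 * 1.8 / 10 = -13.3 kg/m3

-13.3


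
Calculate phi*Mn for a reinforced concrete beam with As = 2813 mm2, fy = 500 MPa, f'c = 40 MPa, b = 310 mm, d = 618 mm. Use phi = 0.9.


a = As * fy / (0.85 * f'c * b)
= 2813 * 500 / (0.85 * 40 * 310)
= 133.444 mm
Mn = As * fy * (d - a/2) / 10^6
= 775.3725 kN-m
phi*Mn = 0.9 * 775.3725 = 697.84 kN-m

697.84


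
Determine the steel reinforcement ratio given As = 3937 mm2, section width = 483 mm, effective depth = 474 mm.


rho = As / (b * d)
= 3937 / (483 * 474)
= 0.0172

0.0172


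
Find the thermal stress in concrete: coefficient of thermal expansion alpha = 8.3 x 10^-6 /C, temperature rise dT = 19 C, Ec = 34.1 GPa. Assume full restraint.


sigma = alpha * dT * Ec
= 8.3e-6 * 19 * 34.1 * 1000
= 5.378 MPa

5.378


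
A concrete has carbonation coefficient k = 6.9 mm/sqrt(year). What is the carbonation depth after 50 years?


depth = k * sqrt(t)
= 6.9 * sqrt(50)
= 48.79 mm

48.79


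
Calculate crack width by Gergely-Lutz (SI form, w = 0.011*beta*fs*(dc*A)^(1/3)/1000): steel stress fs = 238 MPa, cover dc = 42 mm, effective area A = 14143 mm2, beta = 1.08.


w = 0.011 * beta * fs * (dc * A)^(1/3) / 1000
= 0.011 * 1.08 * 238 * (42 * 14143)^(1/3) / 1000
= 0.238 mm

0.238


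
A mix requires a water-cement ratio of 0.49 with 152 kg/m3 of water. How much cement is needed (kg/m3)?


Cement = water / (w/c)
= 152 / 0.49
= 310.2 kg/m3

310.2


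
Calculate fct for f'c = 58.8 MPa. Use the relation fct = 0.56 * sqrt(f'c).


fct = 0.56 * sqrt(58.8)
= 0.56 * 7.668
= 4.294 MPa

4.294


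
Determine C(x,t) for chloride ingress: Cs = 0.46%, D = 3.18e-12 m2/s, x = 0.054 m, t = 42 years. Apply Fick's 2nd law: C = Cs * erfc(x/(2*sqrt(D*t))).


t_seconds = 42 * 365.25 * 24 * 3600 = 1325419200.0 s
arg = 0.054 / (2 * sqrt(3.18e-12 * 1325419200.0))
= 0.4159
erfc(0.4159) = 0.5564
C = 0.46 * 0.5564 = 0.256%

0.256


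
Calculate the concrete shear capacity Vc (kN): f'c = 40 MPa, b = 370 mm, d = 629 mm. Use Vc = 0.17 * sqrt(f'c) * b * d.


Vc = 0.17 * sqrt(40) * 370 * 629 / 1000
= 250.23 kN

250.23


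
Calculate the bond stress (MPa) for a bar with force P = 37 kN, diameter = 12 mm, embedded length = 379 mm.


u = P / (pi * db * ld)
= 37 * 1000 / (pi * 12 * 379)
= 2.59 MPa

2.59
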